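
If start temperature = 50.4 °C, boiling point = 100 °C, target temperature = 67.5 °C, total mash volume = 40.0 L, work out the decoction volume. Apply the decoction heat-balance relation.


V_dec = V_total·(T_target − T_start)/(T_boil − T_start)
V_dec = 40.0·(67.5 − 50.4)/(100 − 50.4)

13.7903 L


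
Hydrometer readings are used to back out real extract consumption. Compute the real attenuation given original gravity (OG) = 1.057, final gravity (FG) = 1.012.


AA = (OG−FG)/(OG−1)·100;  RA = AA·0.8192
AA = (1.057 − 1.012)/(1.057 − 1)·100 = 78.9474
RA = 78.9474·0.8192

64.6737 %


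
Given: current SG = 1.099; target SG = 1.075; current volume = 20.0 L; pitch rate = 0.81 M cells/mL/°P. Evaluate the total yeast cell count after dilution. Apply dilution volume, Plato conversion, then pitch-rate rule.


V_w = V·((SG_c−1)/(SG_t−1)−1);  °P = 259 − 259/SG_t;  cells = rate·(V+V_w)·°P
V_w = 20.0·((1.099−1)/(1.075−1)−1) = 6.4000
V_final = 20.0 + 6.4000 = 26.4000
°P = 259 − 259/1.075 = 18.0698
cells = 0.81·26.4000·18.0698

386.4039 billion cells


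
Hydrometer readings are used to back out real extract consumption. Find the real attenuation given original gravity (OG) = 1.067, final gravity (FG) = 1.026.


AA = (OG−FG)/(OG−1)·100;  RA = AA·0.8192
AA = (1.067 − 1.026)/(1.067 − 1)·100 = 61.1940
RA = 61.1940·0.8192

50.1301 %


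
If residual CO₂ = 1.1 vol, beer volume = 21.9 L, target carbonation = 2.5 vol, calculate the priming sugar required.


sugar = (target − residual)·4.0·V
sugar = (2.5 − 1.1)·4.0·21.9

122.6400 g


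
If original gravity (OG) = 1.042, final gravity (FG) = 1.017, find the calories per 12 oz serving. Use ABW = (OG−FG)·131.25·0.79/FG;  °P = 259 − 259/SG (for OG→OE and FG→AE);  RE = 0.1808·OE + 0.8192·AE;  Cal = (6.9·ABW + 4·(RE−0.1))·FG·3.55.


ABW = (1.042 − 1.017)·131.25·0.79/1.017 = 2.5489
OE = 259 − 259/1.042 = 10.4395 °P
AE = 259 − 259/1.017 = 4.3294 °P
RE = 0.1808·10.4395 + 0.8192·4.3294 = 5.4341 °P
Cal = (6.9·2.5489 + 4·(5.4341−0.1))·1.017·3.55

140.5277 kcal


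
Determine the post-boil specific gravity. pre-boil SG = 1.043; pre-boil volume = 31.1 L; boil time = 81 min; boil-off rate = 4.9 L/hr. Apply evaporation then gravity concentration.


V_post = V_pre − rate·(t/60);  SG_post = 1 + (SG_pre−1)·V_pre/V_post
V_post = 31.1 − 4.9·(81/60) = 24.4850
SG_post = 1 + (1.043 − 1)·31.1/24.4850

1.0546


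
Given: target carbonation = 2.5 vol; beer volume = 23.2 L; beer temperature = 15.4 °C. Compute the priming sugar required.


residual = 14.695·(0.01821 + 0.09011·e^(−0.04·T));  sugar = (target − residual)·4.0·V
residual = 14.695·(0.01821 + 0.09011·e^(−0.04·15.4)) = 0.9828
sugar = (2.5 − 0.9828)·4.0·23.2

140.7981 g


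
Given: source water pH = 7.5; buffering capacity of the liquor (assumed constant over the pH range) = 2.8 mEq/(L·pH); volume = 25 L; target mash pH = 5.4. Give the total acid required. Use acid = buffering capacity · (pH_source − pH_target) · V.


acid = 2.8 · (7.5 − 5.4) · 25

147.0000 mEq


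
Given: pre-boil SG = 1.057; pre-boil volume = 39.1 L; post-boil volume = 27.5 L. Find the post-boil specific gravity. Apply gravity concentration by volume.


SG_post = 1 + (SG_pre − 1)·V_pre/V_post
pts_pre = (1.057 − 1)·1000 = 57.0000
pts_post = 57.0000·39.1/27.5 = 81.0436
SG_post = 1 + 81.0436/1000

1.0810


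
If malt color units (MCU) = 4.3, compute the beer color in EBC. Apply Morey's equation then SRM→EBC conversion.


SRM = 1.4922·MCU^0.6859;  EBC = SRM·1.97
SRM = 1.4922·4.3^0.6859 = 4.0581
EBC = 4.0581·1.97

7.9945 EBC


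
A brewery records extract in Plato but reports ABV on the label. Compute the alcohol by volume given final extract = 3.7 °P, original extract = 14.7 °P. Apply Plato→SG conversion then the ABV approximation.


SG = 259/(259 − P);  ABV = (OG − FG)·131.25
OG = 259/(259 − 14.7) = 1.0602
FG = 259/(259 − 3.7) = 1.0145
ABV = (1.0602 − 1.0145)·131.25

5.9954 % ABV


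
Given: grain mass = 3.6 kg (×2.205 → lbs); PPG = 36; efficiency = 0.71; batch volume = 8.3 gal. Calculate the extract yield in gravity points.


points = lbs × PPG × eff / vol
lbs = 3.6 × 2.205 = 7.9380
points = 7.9380 × 36 × 0.71 / 8.3

24.4452 points


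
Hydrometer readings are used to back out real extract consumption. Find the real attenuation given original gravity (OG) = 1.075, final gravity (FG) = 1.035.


AA = (OG−FG)/(OG−1)·100;  RA = AA·0.8192
AA = (1.075 − 1.035)/(1.075 − 1)·100 = 53.3333
RA = 53.3333·0.8192

43.6907 %


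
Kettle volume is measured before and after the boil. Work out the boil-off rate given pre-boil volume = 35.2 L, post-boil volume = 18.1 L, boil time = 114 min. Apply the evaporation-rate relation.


rate = (V_pre − V_post) / (t_min/60)
rate = (35.2 − 18.1) / (114/60)

9.0000 L/hr


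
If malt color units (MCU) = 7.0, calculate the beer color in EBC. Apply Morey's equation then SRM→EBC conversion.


SRM = 1.4922·MCU^0.6859;  EBC = SRM·1.97
SRM = 1.4922·7.0^0.6859 = 5.6687
EBC = 5.6687·1.97

11.1672 EBC


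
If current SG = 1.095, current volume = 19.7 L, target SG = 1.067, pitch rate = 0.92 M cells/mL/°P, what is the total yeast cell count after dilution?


V_w = V·((SG_c−1)/(SG_t−1)−1);  °P = 259 − 259/SG_t;  cells = rate·(V+V_w)·°P
V_w = 19.7·((1.095−1)/(1.067−1)−1) = 8.2328
V_final = 19.7 + 8.2328 = 27.9328
°P = 259 − 259/1.067 = 16.2634
cells = 0.92·27.9328·16.2634

417.9391 billion cells


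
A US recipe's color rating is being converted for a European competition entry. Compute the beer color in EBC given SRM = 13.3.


EBC = SRM · 1.97
EBC = 13.3 · 1.97

26.2010 EBC


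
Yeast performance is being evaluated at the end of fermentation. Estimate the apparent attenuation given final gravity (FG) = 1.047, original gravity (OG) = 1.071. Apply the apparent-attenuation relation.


AA = (OG − FG)/(OG − 1) · 100
AA = (1.071 − 1.047)/(1.071 − 1) · 100

33.8028 %


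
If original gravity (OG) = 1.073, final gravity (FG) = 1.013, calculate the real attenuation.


AA = (OG−FG)/(OG−1)·100;  RA = AA·0.8192
AA = (1.073 − 1.013)/(1.073 − 1)·100 = 82.1918
RA = 82.1918·0.8192

67.3315 %


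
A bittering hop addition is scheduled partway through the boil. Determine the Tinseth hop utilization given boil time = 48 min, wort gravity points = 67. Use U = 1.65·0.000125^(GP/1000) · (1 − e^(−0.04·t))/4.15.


bigness = 1.65·0.000125^(67/1000) = 0.9036
boil_factor = (1 − e^(−0.04·48))/4.15 = 0.2056
U = 0.9036 · 0.2056

0.1858


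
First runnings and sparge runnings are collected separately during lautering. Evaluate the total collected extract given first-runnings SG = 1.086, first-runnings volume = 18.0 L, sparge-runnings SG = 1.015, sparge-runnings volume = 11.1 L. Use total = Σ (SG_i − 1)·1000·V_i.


first = (1.086 − 1)·1000·18.0 = 1548.0000
sparge = (1.015 − 1)·1000·11.1 = 166.5000
total = 1548.0000 + 166.5000

1714.5000 gravity·L


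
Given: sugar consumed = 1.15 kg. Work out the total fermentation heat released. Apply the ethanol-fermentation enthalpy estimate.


Q = m_sugar · 590 kJ/kg
Q = 1.15 · 590

678.5000 kJ


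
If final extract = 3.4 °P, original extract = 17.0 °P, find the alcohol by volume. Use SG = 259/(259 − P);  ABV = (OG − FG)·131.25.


OG = 259/(259 − 17.0) = 1.0702
FG = 259/(259 − 3.4) = 1.0133
ABV = (1.0702 − 1.0133)·131.25

7.4741 % ABV


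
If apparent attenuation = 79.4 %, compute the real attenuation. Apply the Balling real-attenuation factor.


RA = AA · 0.8192
RA = 79.4 · 0.8192

65.0445 %


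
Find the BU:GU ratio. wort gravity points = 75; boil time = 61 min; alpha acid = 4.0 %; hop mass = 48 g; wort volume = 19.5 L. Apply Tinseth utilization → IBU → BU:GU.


U = 1.65·0.000125^(GP/1000)·(1−e^(−0.04t))/4.15;  IBU = (α/100)·m·U·1000/V;  BU:GU = IBU/GP
U = 1.65·0.000125^(75/1000)·(1−e^(−0.04·61))/4.15 = 0.1850
IBU = (4.0/100)·48·0.1850·1000/19.5 = 18.2123
BU:GU = 18.2123/75

0.2428


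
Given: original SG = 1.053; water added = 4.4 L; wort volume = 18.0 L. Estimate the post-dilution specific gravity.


SG_new = 1 + (SG_old − 1)·V_old/(V_old + V_water)
pts = (1.053 − 1)·1000·18.0/(18.0 + 4.4) = 42.5893
SG_new = 1 + 42.5893/1000

1.0426


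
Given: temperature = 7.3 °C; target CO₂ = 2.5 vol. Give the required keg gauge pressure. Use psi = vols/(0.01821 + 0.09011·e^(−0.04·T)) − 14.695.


psi = 2.5/(0.01821 + 0.09011·e^(−0.04·7.3)) − 14.695

14.5443 psi


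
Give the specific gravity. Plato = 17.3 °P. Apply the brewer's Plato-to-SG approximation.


SG = 259/(259 − P)
SG = 259/(259 − 17.3)

1.0716


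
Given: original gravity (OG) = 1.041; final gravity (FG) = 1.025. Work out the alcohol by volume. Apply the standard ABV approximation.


ABV = (OG − FG) · 131.25
ABV = (1.041 − 1.025) · 131.25

2.1000 % ABV


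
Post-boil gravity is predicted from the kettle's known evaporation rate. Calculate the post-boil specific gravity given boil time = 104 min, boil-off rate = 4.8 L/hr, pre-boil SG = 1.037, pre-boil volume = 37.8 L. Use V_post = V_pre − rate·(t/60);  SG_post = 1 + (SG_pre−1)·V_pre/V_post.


V_post = 37.8 − 4.8·(104/60) = 29.4800
SG_post = 1 + (1.037 − 1)·37.8/29.4800

1.0474


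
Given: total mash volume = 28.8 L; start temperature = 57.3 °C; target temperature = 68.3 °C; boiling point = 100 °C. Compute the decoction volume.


V_dec = V_total·(T_target − T_start)/(T_boil − T_start)
V_dec = 28.8·(68.3 − 57.3)/(100 − 57.3)

7.4192 L


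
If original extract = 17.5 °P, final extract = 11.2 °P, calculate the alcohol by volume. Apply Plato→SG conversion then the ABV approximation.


SG = 259/(259 − P);  ABV = (OG − FG)·131.25
OG = 259/(259 − 17.5) = 1.0725
FG = 259/(259 − 11.2) = 1.0452
ABV = (1.0725 − 1.0452)·131.25

3.5787 % ABV


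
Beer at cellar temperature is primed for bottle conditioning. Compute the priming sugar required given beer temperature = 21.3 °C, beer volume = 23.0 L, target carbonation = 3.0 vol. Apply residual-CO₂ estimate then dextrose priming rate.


residual = 14.695·(0.01821 + 0.09011·e^(−0.04·T));  sugar = (target − residual)·4.0·V
residual = 14.695·(0.01821 + 0.09011·e^(−0.04·21.3)) = 0.8324
sugar = (3.0 − 0.8324)·4.0·23.0

199.4161 g


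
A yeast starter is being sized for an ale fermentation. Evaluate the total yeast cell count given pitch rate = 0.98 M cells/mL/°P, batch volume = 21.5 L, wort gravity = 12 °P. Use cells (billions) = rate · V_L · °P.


cells = 0.98 · 21.5 · 12

252.8400 billion cells


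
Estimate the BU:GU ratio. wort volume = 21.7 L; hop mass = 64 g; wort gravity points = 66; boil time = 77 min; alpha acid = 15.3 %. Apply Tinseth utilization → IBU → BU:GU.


U = 1.65·0.000125^(GP/1000)·(1−e^(−0.04t))/4.15;  IBU = (α/100)·m·U·1000/V;  BU:GU = IBU/GP
U = 1.65·0.000125^(66/1000)·(1−e^(−0.04·77))/4.15 = 0.2096
IBU = (15.3/100)·64·0.2096·1000/21.7 = 94.5824
BU:GU = 94.5824/66

1.4331


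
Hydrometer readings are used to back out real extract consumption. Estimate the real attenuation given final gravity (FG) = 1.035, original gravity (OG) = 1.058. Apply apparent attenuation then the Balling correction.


AA = (OG−FG)/(OG−1)·100;  RA = AA·0.8192
AA = (1.058 − 1.035)/(1.058 − 1)·100 = 39.6552
RA = 39.6552·0.8192

32.4855 %


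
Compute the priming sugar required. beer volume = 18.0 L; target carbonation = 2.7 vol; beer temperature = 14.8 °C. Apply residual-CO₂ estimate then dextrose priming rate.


residual = 14.695·(0.01821 + 0.09011·e^(−0.04·T));  sugar = (target − residual)·4.0·V
residual = 14.695·(0.01821 + 0.09011·e^(−0.04·14.8)) = 1.0002
sugar = (2.7 − 1.0002)·4.0·18.0

122.3891 g


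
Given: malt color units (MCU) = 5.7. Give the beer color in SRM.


SRM = 1.4922 · MCU^0.6859
SRM = 1.4922 · 5.7^0.6859

4.9236 SRM


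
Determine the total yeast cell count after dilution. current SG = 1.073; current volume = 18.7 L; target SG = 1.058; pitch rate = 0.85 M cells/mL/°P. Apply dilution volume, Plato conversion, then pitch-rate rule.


V_w = V·((SG_c−1)/(SG_t−1)−1);  °P = 259 − 259/SG_t;  cells = rate·(V+V_w)·°P
V_w = 18.7·((1.073−1)/(1.058−1)−1) = 4.8362
V_final = 18.7 + 4.8362 = 23.5362
°P = 259 − 259/1.058 = 14.1985
cells = 0.85·23.5362·14.1985

284.0518 billion cells


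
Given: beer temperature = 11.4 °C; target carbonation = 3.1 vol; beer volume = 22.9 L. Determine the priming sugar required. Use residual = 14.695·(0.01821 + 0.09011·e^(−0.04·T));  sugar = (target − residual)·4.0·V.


residual = 14.695·(0.01821 + 0.09011·e^(−0.04·11.4)) = 1.1069
sugar = (3.1 − 1.1069)·4.0·22.9

182.5706 g


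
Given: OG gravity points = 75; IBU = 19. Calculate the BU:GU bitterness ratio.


BU:GU = IBU / OG_points
BU:GU = 19 / 75

0.2533


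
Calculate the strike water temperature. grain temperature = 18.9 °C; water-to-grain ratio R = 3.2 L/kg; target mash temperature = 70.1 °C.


T_strike = (0.41/R)·(T_mash − T_grain) + T_mash
T_strike = (0.41/3.2)·(70.1 − 18.9) + 70.1

76.6600 °C


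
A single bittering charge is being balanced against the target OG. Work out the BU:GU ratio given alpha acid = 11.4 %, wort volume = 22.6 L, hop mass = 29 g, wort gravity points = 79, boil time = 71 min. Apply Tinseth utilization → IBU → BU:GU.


U = 1.65·0.000125^(GP/1000)·(1−e^(−0.04t))/4.15;  IBU = (α/100)·m·U·1000/V;  BU:GU = IBU/GP
U = 1.65·0.000125^(79/1000)·(1−e^(−0.04·71))/4.15 = 0.1841
IBU = (11.4/100)·29·0.1841·1000/22.6 = 26.9241
BU:GU = 26.9241/79

0.3408


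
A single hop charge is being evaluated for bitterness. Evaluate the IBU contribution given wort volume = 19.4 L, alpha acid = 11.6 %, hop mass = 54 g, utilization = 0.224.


IBU = (α/100)·mass·U·1000 / V
IBU = (11.6/100)·54·0.224·1000 / 19.4

72.3266 IBU


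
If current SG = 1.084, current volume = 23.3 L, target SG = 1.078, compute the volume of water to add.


V_water = V·((SG_curr − 1)/(SG_target − 1) − 1)
V_water = 23.3·((1.084 − 1)/(1.078 − 1) − 1)

1.7923 L


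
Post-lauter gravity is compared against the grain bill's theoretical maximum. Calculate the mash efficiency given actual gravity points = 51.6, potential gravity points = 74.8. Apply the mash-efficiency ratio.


efficiency = actual / potential × 100
efficiency = 51.6 / 74.8 × 100

68.9840 %


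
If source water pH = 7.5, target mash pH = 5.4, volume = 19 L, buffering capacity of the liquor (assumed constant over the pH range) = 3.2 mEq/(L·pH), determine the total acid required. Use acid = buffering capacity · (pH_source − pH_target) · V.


acid = 3.2 · (7.5 − 5.4) · 19

127.6800 mEq


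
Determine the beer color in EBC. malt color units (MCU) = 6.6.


SRM = 1.4922·MCU^0.6859;  EBC = SRM·1.97
SRM = 1.4922·6.6^0.6859 = 5.4444
EBC = 5.4444·1.97

10.7255 EBC


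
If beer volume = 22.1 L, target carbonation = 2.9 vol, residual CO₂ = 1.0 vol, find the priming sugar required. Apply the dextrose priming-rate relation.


sugar = (target − residual)·4.0·V
sugar = (2.9 − 1.0)·4.0·22.1

167.9600 g


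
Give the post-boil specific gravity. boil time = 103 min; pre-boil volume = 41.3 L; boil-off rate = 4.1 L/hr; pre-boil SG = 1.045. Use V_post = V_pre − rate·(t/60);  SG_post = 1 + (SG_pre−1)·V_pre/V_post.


V_post = 41.3 − 4.1·(103/60) = 34.2617
SG_post = 1 + (1.045 − 1)·41.3/34.2617

1.0542


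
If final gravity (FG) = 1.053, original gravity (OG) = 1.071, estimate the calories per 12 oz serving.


ABW = (OG−FG)·131.25·0.79/FG;  °P = 259 − 259/SG (for OG→OE and FG→AE);  RE = 0.1808·OE + 0.8192·AE;  Cal = (6.9·ABW + 4·(RE−0.1))·FG·3.55
ABW = (1.071 − 1.053)·131.25·0.79/1.053 = 1.7724
OE = 259 − 259/1.071 = 17.1699 °P
AE = 259 − 259/1.053 = 13.0361 °P
RE = 0.1808·17.1699 + 0.8192·13.0361 = 13.7835 °P
Cal = (6.9·1.7724 + 4·(13.7835−0.1))·1.053·3.55

250.3206 kcal


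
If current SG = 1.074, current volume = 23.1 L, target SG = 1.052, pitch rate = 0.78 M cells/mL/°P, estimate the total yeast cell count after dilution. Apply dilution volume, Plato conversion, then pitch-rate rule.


V_w = V·((SG_c−1)/(SG_t−1)−1);  °P = 259 − 259/SG_t;  cells = rate·(V+V_w)·°P
V_w = 23.1·((1.074−1)/(1.052−1)−1) = 9.7731
V_final = 23.1 + 9.7731 = 32.8731
°P = 259 − 259/1.052 = 12.8023
cells = 0.78·32.8731·12.8023

328.2633 billion cells


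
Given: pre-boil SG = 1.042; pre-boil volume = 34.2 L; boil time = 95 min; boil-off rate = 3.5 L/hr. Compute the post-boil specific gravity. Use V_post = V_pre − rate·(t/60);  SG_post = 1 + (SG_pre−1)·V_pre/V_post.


V_post = 34.2 − 3.5·(95/60) = 28.6583
SG_post = 1 + (1.042 − 1)·34.2/28.6583

1.0501


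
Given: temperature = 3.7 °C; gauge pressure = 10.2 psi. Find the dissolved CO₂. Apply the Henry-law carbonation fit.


vols = (P + 14.695)·(0.01821 + 0.09011·e^(−0.04·T))
vols = (10.2 + 14.695)·(0.01821 + 0.09011·e^(−0.04·3.7))

2.3880 volumes


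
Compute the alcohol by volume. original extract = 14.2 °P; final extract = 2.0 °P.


SG = 259/(259 − P);  ABV = (OG − FG)·131.25
OG = 259/(259 − 14.2) = 1.0580
FG = 259/(259 − 2.0) = 1.0078
ABV = (1.0580 − 1.0078)·131.25

6.5920 % ABV


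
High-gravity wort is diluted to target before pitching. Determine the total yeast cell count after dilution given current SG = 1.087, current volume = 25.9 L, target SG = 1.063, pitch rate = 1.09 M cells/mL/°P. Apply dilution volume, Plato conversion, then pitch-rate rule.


V_w = V·((SG_c−1)/(SG_t−1)−1);  °P = 259 − 259/SG_t;  cells = rate·(V+V_w)·°P
V_w = 25.9·((1.087−1)/(1.063−1)−1) = 9.8667
V_final = 25.9 + 9.8667 = 35.7667
°P = 259 − 259/1.063 = 15.3500
cells = 1.09·35.7667·15.3500

598.4281 billion cells


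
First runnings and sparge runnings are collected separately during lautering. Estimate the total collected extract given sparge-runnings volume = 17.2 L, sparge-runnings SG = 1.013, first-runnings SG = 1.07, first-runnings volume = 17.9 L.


total = Σ (SG_i − 1)·1000·V_i
first = (1.07 − 1)·1000·17.9 = 1253.0000
sparge = (1.013 − 1)·1000·17.2 = 223.6000
total = 1253.0000 + 223.6000

1476.6000 gravity·L


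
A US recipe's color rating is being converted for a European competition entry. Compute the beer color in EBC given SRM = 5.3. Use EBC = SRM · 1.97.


EBC = 5.3 · 1.97

10.4410 EBC


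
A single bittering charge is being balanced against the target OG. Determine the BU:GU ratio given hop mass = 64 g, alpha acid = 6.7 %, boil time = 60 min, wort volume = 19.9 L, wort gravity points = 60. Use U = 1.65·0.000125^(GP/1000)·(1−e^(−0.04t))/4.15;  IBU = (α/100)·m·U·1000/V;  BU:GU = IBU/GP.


U = 1.65·0.000125^(60/1000)·(1−e^(−0.04·60))/4.15 = 0.2108
IBU = (6.7/100)·64·0.2108·1000/19.9 = 45.4308
BU:GU = 45.4308/60

0.7572


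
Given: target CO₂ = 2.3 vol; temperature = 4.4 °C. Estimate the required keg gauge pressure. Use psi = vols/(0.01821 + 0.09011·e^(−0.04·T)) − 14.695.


psi = 2.3/(0.01821 + 0.09011·e^(−0.04·4.4)) − 14.695

9.8310 psi


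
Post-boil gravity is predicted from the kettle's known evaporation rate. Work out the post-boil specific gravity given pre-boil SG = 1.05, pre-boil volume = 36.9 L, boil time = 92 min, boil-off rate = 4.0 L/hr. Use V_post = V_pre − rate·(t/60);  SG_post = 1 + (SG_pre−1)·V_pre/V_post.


V_post = 36.9 − 4.0·(92/60) = 30.7667
SG_post = 1 + (1.05 − 1)·36.9/30.7667

1.0600


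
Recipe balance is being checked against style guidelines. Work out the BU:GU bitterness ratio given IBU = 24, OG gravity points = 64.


BU:GU = IBU / OG_points
BU:GU = 24 / 64

0.3750


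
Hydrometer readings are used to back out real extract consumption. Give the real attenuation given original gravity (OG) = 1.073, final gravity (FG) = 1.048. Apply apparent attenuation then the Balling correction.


AA = (OG−FG)/(OG−1)·100;  RA = AA·0.8192
AA = (1.073 − 1.048)/(1.073 − 1)·100 = 34.2466
RA = 34.2466·0.8192

28.0548 %


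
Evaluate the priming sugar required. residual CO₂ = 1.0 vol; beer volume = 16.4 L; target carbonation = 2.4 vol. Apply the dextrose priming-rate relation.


sugar = (target − residual)·4.0·V
sugar = (2.4 − 1.0)·4.0·16.4

91.8400 g


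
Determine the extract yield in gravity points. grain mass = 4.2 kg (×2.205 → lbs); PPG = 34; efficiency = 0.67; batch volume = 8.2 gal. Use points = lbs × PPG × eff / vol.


lbs = 4.2 × 2.205 = 9.2610
points = 9.2610 × 34 × 0.67 / 8.2

25.7275 points


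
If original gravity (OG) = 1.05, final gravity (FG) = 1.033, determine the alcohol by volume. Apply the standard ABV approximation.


ABV = (OG − FG) · 131.25
ABV = (1.05 − 1.033) · 131.25

2.2313 % ABV


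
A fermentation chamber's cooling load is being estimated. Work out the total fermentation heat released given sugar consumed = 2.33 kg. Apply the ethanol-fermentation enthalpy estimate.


Q = m_sugar · 590 kJ/kg
Q = 2.33 · 590

1374.7000 kJ


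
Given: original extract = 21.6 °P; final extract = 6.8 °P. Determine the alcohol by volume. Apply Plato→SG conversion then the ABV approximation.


SG = 259/(259 − P);  ABV = (OG − FG)·131.25
OG = 259/(259 − 21.6) = 1.0910
FG = 259/(259 − 6.8) = 1.0270
ABV = (1.0910 − 1.0270)·131.25

8.4030 % ABV


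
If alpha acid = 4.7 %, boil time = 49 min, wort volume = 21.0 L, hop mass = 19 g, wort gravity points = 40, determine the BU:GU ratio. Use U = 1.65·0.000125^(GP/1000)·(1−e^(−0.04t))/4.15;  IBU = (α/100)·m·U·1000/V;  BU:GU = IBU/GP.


U = 1.65·0.000125^(40/1000)·(1−e^(−0.04·49))/4.15 = 0.2384
IBU = (4.7/100)·19·0.2384·1000/21.0 = 10.1393
BU:GU = 10.1393/40

0.2535


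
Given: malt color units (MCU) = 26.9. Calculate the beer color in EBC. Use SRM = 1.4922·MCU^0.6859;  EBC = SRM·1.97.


SRM = 1.4922·26.9^0.6859 = 14.2723
EBC = 14.2723·1.97

28.1164 EBC


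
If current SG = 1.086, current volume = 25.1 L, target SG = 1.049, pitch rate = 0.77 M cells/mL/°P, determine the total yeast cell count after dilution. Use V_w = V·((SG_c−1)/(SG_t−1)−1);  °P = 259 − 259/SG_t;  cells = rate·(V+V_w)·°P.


V_w = 25.1·((1.086−1)/(1.049−1)−1) = 18.9531
V_final = 25.1 + 18.9531 = 44.0531
°P = 259 − 259/1.049 = 12.0982
cells = 0.77·44.0531·12.0982

410.3809 billion cells


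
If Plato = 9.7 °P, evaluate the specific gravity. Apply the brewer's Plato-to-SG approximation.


SG = 259/(259 − P)
SG = 259/(259 − 9.7)

1.0389


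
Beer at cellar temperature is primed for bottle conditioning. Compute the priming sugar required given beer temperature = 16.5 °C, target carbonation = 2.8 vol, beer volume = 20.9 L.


residual = 14.695·(0.01821 + 0.09011·e^(−0.04·T));  sugar = (target − residual)·4.0·V
residual = 14.695·(0.01821 + 0.09011·e^(−0.04·16.5)) = 0.9520
sugar = (2.8 − 0.9520)·4.0·20.9

154.4934 g


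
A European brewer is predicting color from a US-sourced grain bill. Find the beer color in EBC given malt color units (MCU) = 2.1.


SRM = 1.4922·MCU^0.6859;  EBC = SRM·1.97
SRM = 1.4922·2.1^0.6859 = 2.4822
EBC = 2.4822·1.97

4.8899 EBC


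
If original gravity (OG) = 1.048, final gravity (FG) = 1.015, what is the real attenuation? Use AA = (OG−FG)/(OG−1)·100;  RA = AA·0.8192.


AA = (1.048 − 1.015)/(1.048 − 1)·100 = 68.7500
RA = 68.7500·0.8192

56.3200 %


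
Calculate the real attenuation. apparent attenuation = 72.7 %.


RA = AA · 0.8192
RA = 72.7 · 0.8192

59.5558 %


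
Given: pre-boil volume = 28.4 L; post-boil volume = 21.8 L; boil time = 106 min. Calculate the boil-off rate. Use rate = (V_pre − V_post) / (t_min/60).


rate = (28.4 − 21.8) / (106/60)

3.7358 L/hr


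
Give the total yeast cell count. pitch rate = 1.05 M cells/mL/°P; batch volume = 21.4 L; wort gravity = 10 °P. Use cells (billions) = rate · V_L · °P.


cells = 1.05 · 21.4 · 10

224.7000 billion cells


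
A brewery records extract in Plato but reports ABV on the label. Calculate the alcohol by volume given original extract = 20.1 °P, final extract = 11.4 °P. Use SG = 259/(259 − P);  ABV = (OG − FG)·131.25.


OG = 259/(259 − 20.1) = 1.0841
FG = 259/(259 − 11.4) = 1.0460
ABV = (1.0841 − 1.0460)·131.25

4.9998 % ABV


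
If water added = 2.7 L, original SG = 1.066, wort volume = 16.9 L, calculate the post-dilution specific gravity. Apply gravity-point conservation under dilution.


SG_new = 1 + (SG_old − 1)·V_old/(V_old + V_water)
pts = (1.066 − 1)·1000·16.9/(16.9 + 2.7) = 56.9082
SG_new = 1 + 56.9082/1000

1.0569


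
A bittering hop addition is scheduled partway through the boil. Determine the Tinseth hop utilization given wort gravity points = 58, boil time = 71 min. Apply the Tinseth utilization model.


U = 1.65·0.000125^(GP/1000) · (1 − e^(−0.04·t))/4.15
bigness = 1.65·0.000125^(58/1000) = 0.9797
boil_factor = (1 − e^(−0.04·71))/4.15 = 0.2269
U = 0.9797 · 0.2269

0.2223


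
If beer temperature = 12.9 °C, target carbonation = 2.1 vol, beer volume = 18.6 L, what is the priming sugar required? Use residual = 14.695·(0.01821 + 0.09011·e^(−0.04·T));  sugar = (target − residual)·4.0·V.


residual = 14.695·(0.01821 + 0.09011·e^(−0.04·12.9)) = 1.0580
sugar = (2.1 − 1.0580)·4.0·18.6

77.5251 g


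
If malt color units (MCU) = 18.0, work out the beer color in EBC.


SRM = 1.4922·MCU^0.6859;  EBC = SRM·1.97
SRM = 1.4922·18.0^0.6859 = 10.8347
EBC = 10.8347·1.97

21.3444 EBC


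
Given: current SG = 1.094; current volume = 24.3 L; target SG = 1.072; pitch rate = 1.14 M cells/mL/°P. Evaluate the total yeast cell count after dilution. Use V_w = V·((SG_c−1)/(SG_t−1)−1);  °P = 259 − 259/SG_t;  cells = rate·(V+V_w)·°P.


V_w = 24.3·((1.094−1)/(1.072−1)−1) = 7.4250
V_final = 24.3 + 7.4250 = 31.7250
°P = 259 − 259/1.072 = 17.3955
cells = 1.14·31.7250·17.3955

629.1352 billion cells


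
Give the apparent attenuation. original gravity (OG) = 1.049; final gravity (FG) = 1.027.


AA = (OG − FG)/(OG − 1) · 100
AA = (1.049 − 1.027)/(1.049 − 1) · 100

44.8980 %


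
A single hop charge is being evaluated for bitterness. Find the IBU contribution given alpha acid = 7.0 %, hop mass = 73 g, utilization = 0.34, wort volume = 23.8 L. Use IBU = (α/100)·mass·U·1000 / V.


IBU = (7.0/100)·73·0.34·1000 / 23.8

73.0000 IBU


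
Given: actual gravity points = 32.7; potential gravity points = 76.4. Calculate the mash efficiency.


efficiency = actual / potential × 100
efficiency = 32.7 / 76.4 × 100

42.8010 %


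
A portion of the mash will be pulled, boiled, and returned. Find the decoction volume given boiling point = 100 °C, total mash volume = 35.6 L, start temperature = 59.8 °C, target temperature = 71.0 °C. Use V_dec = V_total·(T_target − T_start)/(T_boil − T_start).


V_dec = 35.6·(71.0 − 59.8)/(100 − 59.8)

9.9184 L


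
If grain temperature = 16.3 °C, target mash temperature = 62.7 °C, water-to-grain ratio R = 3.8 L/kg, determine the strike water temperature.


T_strike = (0.41/R)·(T_mash − T_grain) + T_mash
T_strike = (0.41/3.8)·(62.7 − 16.3) + 62.7

67.7063 °C


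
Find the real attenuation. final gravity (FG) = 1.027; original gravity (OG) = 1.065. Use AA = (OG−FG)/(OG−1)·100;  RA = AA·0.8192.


AA = (1.065 − 1.027)/(1.065 − 1)·100 = 58.4615
RA = 58.4615·0.8192

47.8917 %


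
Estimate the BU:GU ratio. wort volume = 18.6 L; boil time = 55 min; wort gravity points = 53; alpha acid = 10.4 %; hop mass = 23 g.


U = 1.65·0.000125^(GP/1000)·(1−e^(−0.04t))/4.15;  IBU = (α/100)·m·U·1000/V;  BU:GU = IBU/GP
U = 1.65·0.000125^(53/1000)·(1−e^(−0.04·55))/4.15 = 0.2196
IBU = (10.4/100)·23·0.2196·1000/18.6 = 28.2370
BU:GU = 28.2370/53

0.5328


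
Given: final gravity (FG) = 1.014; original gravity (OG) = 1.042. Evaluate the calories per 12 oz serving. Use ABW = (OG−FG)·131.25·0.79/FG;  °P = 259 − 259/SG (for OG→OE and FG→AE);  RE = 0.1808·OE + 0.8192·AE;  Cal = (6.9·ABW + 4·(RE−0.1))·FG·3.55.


ABW = (1.042 − 1.014)·131.25·0.79/1.014 = 2.8632
OE = 259 − 259/1.042 = 10.4395 °P
AE = 259 − 259/1.014 = 3.5759 °P
RE = 0.1808·10.4395 + 0.8192·3.5759 = 4.8169 °P
Cal = (6.9·2.8632 + 4·(4.8169−0.1))·1.014·3.55

139.0325 kcal


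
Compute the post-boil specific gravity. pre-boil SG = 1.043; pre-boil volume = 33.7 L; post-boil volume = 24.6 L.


SG_post = 1 + (SG_pre − 1)·V_pre/V_post
pts_pre = (1.043 − 1)·1000 = 43.0000
pts_post = 43.0000·33.7/24.6 = 58.9065
SG_post = 1 + 58.9065/1000

1.0589


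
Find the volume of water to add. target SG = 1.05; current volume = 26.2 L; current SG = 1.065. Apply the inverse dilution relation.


V_water = V·((SG_curr − 1)/(SG_target − 1) − 1)
V_water = 26.2·((1.065 − 1)/(1.05 − 1) − 1)

7.8600 L


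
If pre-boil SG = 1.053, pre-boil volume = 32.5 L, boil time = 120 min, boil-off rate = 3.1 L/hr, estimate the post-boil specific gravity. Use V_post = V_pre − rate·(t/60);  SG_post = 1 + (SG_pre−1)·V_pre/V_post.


V_post = 32.5 − 3.1·(120/60) = 26.3000
SG_post = 1 + (1.053 − 1)·32.5/26.3000

1.0655


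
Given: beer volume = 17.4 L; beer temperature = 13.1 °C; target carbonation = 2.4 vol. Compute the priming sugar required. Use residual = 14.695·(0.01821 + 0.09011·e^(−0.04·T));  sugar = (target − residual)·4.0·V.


residual = 14.695·(0.01821 + 0.09011·e^(−0.04·13.1)) = 1.0517
sugar = (2.4 − 1.0517)·4.0·17.4

93.8419 g


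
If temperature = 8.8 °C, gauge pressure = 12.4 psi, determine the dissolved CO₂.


vols = (P + 14.695)·(0.01821 + 0.09011·e^(−0.04·T))
vols = (12.4 + 14.695)·(0.01821 + 0.09011·e^(−0.04·8.8))

2.2105 volumes


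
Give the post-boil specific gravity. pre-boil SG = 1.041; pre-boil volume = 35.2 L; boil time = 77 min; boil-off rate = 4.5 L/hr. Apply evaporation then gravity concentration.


V_post = V_pre − rate·(t/60);  SG_post = 1 + (SG_pre−1)·V_pre/V_post
V_post = 35.2 − 4.5·(77/60) = 29.4250
SG_post = 1 + (1.041 − 1)·35.2/29.4250

1.0490


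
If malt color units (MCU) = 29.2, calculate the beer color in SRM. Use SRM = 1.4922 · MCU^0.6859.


SRM = 1.4922 · 29.2^0.6859

15.0985 SRM


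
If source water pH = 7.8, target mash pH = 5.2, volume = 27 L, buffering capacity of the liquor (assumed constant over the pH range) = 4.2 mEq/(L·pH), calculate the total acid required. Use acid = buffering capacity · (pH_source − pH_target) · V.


acid = 4.2 · (7.8 − 5.2) · 27

294.8400 mEq


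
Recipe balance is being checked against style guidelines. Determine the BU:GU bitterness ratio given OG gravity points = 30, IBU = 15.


BU:GU = IBU / OG_points
BU:GU = 15 / 30

0.5000


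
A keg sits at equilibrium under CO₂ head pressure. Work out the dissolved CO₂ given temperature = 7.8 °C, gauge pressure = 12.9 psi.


vols = (P + 14.695)·(0.01821 + 0.09011·e^(−0.04·T))
vols = (12.9 + 14.695)·(0.01821 + 0.09011·e^(−0.04·7.8))

2.3226 volumes


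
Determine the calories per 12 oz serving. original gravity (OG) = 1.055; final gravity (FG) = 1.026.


ABW = (OG−FG)·131.25·0.79/FG;  °P = 259 − 259/SG (for OG→OE and FG→AE);  RE = 0.1808·OE + 0.8192·AE;  Cal = (6.9·ABW + 4·(RE−0.1))·FG·3.55
ABW = (1.055 − 1.026)·131.25·0.79/1.026 = 2.9307
OE = 259 − 259/1.055 = 13.5024 °P
AE = 259 − 259/1.026 = 6.5634 °P
RE = 0.1808·13.5024 + 0.8192·6.5634 = 7.8179 °P
Cal = (6.9·2.9307 + 4·(7.8179−0.1))·1.026·3.55

186.0990 kcal


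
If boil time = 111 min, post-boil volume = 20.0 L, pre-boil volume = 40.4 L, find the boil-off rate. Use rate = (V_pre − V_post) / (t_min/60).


rate = (40.4 − 20.0) / (111/60)

11.0270 L/hr


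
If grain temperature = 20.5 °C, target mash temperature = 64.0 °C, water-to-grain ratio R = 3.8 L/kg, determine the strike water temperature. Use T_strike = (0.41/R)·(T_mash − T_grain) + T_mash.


T_strike = (0.41/3.8)·(64.0 − 20.5) + 64.0

68.6934 °C


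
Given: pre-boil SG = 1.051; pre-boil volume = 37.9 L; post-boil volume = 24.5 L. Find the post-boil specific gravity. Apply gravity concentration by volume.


SG_post = 1 + (SG_pre − 1)·V_pre/V_post
pts_pre = (1.051 − 1)·1000 = 51.0000
pts_post = 51.0000·37.9/24.5 = 78.8939
SG_post = 1 + 78.8939/1000

1.0789


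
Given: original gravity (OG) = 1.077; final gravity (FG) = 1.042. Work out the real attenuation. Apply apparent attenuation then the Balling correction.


AA = (OG−FG)/(OG−1)·100;  RA = AA·0.8192
AA = (1.077 − 1.042)/(1.077 − 1)·100 = 45.4545
RA = 45.4545·0.8192

37.2364 %


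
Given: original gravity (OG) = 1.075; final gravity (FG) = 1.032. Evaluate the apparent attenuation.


AA = (OG − FG)/(OG − 1) · 100
AA = (1.075 − 1.032)/(1.075 − 1) · 100

57.3333 %


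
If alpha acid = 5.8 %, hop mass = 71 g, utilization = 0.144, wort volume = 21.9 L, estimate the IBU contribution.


IBU = (α/100)·mass·U·1000 / V
IBU = (5.8/100)·71·0.144·1000 / 21.9

27.0773 IBU


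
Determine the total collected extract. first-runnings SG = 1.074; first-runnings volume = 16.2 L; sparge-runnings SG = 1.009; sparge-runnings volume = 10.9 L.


total = Σ (SG_i − 1)·1000·V_i
first = (1.074 − 1)·1000·16.2 = 1198.8000
sparge = (1.009 − 1)·1000·10.9 = 98.1000
total = 1198.8000 + 98.1000

1296.9000 gravity·L


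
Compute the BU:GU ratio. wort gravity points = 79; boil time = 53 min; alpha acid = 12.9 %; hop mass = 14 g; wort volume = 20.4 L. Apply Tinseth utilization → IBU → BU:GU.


U = 1.65·0.000125^(GP/1000)·(1−e^(−0.04t))/4.15;  IBU = (α/100)·m·U·1000/V;  BU:GU = IBU/GP
U = 1.65·0.000125^(79/1000)·(1−e^(−0.04·53))/4.15 = 0.1720
IBU = (12.9/100)·14·0.1720·1000/20.4 = 15.2281
BU:GU = 15.2281/79

0.1928


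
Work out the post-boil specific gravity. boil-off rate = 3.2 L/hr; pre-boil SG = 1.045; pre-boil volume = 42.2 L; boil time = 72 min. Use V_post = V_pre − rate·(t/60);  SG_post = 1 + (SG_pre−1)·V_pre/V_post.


V_post = 42.2 − 3.2·(72/60) = 38.3600
SG_post = 1 + (1.045 − 1)·42.2/38.3600

1.0495


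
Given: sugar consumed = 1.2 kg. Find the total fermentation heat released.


Q = m_sugar · 590 kJ/kg
Q = 1.2 · 590

708.0000 kJ


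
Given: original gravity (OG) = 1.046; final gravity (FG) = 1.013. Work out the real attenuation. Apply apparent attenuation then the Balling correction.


AA = (OG−FG)/(OG−1)·100;  RA = AA·0.8192
AA = (1.046 − 1.013)/(1.046 − 1)·100 = 71.7391
RA = 71.7391·0.8192

58.7687 %


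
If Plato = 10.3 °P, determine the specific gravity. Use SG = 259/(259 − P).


SG = 259/(259 − 10.3)

1.0414


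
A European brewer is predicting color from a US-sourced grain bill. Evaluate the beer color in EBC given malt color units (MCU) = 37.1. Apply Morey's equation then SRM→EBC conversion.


SRM = 1.4922·MCU^0.6859;  EBC = SRM·1.97
SRM = 1.4922·37.1^0.6859 = 17.7935
EBC = 17.7935·1.97

35.0531 EBC


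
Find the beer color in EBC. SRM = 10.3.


EBC = SRM · 1.97
EBC = 10.3 · 1.97

20.2910 EBC


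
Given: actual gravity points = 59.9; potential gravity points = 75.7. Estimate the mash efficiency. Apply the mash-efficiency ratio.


efficiency = actual / potential × 100
efficiency = 59.9 / 75.7 × 100

79.1281 %


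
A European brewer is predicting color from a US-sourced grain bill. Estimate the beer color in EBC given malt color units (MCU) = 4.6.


SRM = 1.4922·MCU^0.6859;  EBC = SRM·1.97
SRM = 1.4922·4.6^0.6859 = 4.2502
EBC = 4.2502·1.97

8.3730 EBC


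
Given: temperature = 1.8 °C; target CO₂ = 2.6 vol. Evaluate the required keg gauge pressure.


psi = vols/(0.01821 + 0.09011·e^(−0.04·T)) − 14.695
psi = 2.6/(0.01821 + 0.09011·e^(−0.04·1.8)) − 14.695

10.7802 psi


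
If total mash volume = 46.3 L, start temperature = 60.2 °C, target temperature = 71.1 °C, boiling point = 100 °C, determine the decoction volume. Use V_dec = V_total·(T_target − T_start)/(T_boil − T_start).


V_dec = 46.3·(71.1 − 60.2)/(100 − 60.2)

12.6802 L


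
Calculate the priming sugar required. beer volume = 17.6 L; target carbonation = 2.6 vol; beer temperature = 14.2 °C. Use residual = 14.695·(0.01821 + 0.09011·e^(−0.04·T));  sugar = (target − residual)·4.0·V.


residual = 14.695·(0.01821 + 0.09011·e^(−0.04·14.2)) = 1.0179
sugar = (2.6 − 1.0179)·4.0·17.6

111.3767 g


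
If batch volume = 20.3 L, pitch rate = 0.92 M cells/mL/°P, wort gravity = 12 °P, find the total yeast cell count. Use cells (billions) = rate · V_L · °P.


cells = 0.92 · 20.3 · 12

224.1120 billion cells


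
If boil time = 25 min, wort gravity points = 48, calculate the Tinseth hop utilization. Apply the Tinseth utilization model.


U = 1.65·0.000125^(GP/1000) · (1 − e^(−0.04·t))/4.15
bigness = 1.65·0.000125^(48/1000) = 1.0719
boil_factor = (1 − e^(−0.04·25))/4.15 = 0.1523
U = 1.0719 · 0.1523

0.1633


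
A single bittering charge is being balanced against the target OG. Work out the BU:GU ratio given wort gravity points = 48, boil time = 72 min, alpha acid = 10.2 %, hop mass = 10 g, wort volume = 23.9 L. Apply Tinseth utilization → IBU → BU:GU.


U = 1.65·0.000125^(GP/1000)·(1−e^(−0.04t))/4.15;  IBU = (α/100)·m·U·1000/V;  BU:GU = IBU/GP
U = 1.65·0.000125^(48/1000)·(1−e^(−0.04·72))/4.15 = 0.2438
IBU = (10.2/100)·10·0.2438·1000/23.9 = 10.4040
BU:GU = 10.4040/48

0.2167


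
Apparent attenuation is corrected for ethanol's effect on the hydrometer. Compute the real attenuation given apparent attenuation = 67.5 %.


RA = AA · 0.8192
RA = 67.5 · 0.8192

55.2960 %


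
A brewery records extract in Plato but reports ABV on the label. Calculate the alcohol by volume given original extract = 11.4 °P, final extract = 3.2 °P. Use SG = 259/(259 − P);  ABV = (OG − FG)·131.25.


OG = 259/(259 − 11.4) = 1.0460
FG = 259/(259 − 3.2) = 1.0125
ABV = (1.0460 − 1.0125)·131.25

4.4011 % ABV


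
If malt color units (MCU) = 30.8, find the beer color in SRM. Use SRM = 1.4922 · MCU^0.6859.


SRM = 1.4922 · 30.8^0.6859

15.6612 SRM


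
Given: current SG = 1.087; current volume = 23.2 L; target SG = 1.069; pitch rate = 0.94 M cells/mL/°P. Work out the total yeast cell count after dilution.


V_w = V·((SG_c−1)/(SG_t−1)−1);  °P = 259 − 259/SG_t;  cells = rate·(V+V_w)·°P
V_w = 23.2·((1.087−1)/(1.069−1)−1) = 6.0522
V_final = 23.2 + 6.0522 = 29.2522
°P = 259 − 259/1.069 = 16.7175
cells = 0.94·29.2522·16.7175

459.6816 billion cells


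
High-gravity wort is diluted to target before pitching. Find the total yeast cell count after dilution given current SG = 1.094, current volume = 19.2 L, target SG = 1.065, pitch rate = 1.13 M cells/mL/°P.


V_w = V·((SG_c−1)/(SG_t−1)−1);  °P = 259 − 259/SG_t;  cells = rate·(V+V_w)·°P
V_w = 19.2·((1.094−1)/(1.065−1)−1) = 8.5662
V_final = 19.2 + 8.5662 = 27.7662
°P = 259 − 259/1.065 = 15.8075
cells = 1.13·27.7662·15.8075

495.9726 billion cells


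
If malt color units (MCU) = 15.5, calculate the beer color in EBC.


SRM = 1.4922·MCU^0.6859;  EBC = SRM·1.97
SRM = 1.4922·15.5^0.6859 = 9.7786
EBC = 9.7786·1.97

19.2638 EBC
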